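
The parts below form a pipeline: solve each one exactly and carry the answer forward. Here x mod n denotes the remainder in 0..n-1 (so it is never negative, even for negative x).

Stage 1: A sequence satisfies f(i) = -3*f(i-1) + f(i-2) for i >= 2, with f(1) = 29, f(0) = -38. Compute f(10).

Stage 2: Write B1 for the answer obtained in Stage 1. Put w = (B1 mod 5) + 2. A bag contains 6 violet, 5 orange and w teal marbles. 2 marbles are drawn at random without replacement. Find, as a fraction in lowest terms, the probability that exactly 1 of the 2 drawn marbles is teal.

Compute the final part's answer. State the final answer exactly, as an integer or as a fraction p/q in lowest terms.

44/105

Stage 1: f(2) = -3*(29) + 1*(-38) = -125; iterating: f(2)=-125, f(3)=404, f(4)=-1337, f(5)=4415, f(6)=-14582, f(7)=48161, f(8)=-159065, f(9)=525356, f(10)=-1735133; answer -1735133
Stage 2: B1 = -1735133; w = 4; total draws C(15,2) = 105; favorable C(4,1)*C(11,1) = 44; P = 44/105; answer 44/105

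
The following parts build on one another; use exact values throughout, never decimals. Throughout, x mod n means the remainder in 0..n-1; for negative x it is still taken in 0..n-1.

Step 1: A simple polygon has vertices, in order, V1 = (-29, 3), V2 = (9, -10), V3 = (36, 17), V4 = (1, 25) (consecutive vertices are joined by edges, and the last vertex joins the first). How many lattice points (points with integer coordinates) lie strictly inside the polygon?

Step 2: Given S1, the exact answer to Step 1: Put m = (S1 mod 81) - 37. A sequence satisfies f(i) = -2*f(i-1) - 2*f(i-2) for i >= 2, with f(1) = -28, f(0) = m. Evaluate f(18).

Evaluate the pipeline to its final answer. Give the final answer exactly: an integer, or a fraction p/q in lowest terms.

Step 1: cross terms: (-29*-10 - 9*3)=263, (9*17 - 36*-10)=513, (36*25 - 1*17)=883, (1*3 - -29*25)=728; twice the area = |2387| = 2387; area = 2387/2; boundary points = 1 + 27 + 1 + 2 = 31; strictly interior points = area - boundary/2 + 1 = 1179; answer 1179
Step 2: S1 = 1179; m = 8; f(2) = -2*(-28) - 2*(8) = 40; iterating: f(2)=40, f(3)=-24, f(4)=-32, f(5)=112, f(6)=-160, f(7)=96, f(8)=128, f(9)=-448, f(10)=640, f(11)=-384, f(12)=-512, f(13)=1792, f(14)=-2560, f(15)=1536, f(16)=2048, f(17)=-7168, f(18)=10240; answer 10240

10240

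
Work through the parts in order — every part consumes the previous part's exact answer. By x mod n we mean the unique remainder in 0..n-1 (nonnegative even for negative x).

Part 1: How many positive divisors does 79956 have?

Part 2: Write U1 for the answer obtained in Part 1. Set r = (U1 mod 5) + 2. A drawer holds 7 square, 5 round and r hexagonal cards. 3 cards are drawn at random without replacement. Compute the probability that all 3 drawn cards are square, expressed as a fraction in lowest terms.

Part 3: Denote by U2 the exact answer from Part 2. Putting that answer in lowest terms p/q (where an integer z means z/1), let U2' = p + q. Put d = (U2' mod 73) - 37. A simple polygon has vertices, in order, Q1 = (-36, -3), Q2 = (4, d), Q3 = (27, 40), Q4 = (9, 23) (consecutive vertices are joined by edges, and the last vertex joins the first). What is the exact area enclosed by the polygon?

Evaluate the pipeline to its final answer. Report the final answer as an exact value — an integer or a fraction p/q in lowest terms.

845/2

Part 1: 79956 = 2^2 * 3^2 * 2221; number of divisors = (2+1) * (2+1) * (1+1) = 18; answer 18
Part 2: U1 = 18; r = 5; total draws C(17,3) = 680; favorable C(7,3) = 35; P = 7/136; answer 7/136
Part 3: U2 = 7/136; threaded value p + q = 143; d = 33; cross terms: (-36*33 - 4*-3)=-1176, (4*40 - 27*33)=-731, (27*23 - 9*40)=261, (9*-3 - -36*23)=801; twice the area = |-845| = 845; area = 845/2; answer 845/2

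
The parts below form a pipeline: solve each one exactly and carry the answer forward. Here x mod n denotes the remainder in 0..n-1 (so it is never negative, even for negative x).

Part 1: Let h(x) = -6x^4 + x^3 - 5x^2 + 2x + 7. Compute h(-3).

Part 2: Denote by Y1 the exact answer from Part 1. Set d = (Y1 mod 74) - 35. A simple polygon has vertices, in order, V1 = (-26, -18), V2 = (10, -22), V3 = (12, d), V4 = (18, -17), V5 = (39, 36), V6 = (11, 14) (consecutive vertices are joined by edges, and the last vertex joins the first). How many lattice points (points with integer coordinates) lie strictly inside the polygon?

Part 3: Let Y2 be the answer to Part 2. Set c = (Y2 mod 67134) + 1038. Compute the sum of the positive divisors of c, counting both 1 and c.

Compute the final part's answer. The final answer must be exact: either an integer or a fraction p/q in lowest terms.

3008

Part 1: -6*(-3)^4 + 1*(-3)^3 - 5*(-3)^2 + 2*(-3)^1 + 7 = (-486) + (-27) + (-45) + (-6) + (7) = -557; answer -557
Part 2: Y1 = -557; d = 0; cross terms: (-26*-22 - 10*-18)=752, (10*0 - 12*-22)=264, (12*-17 - 18*0)=-204, (18*36 - 39*-17)=1311, (39*14 - 11*36)=150, (11*-18 - -26*14)=166; twice the area = |2439| = 2439; area = 2439/2; boundary points = 4 + 2 + 1 + 1 + 2 + 1 = 11; strictly interior points = area - boundary/2 + 1 = 1215; answer 1215
Part 3: Y2 = 1215; c = 2253; 2253 = 3 * 751; sigma = (1 + 3) * (1 + 751) = 4 * 752 = 3008; answer 3008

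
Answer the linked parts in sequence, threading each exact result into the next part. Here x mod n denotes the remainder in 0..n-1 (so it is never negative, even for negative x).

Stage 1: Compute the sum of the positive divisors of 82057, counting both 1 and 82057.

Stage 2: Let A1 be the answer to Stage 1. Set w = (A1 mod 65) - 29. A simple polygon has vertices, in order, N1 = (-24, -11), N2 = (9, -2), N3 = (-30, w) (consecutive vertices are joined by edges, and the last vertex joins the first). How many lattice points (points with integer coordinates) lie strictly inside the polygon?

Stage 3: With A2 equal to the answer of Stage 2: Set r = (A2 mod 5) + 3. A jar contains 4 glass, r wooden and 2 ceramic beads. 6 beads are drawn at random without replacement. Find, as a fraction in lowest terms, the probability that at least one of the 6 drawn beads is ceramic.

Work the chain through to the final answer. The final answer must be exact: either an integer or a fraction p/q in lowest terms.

Stage 1: 82057 = 31 * 2647; sigma = (1 + 31) * (1 + 2647) = 32 * 2648 = 84736; answer 84736
Stage 2: A1 = 84736; w = 12; cross terms: (-24*-2 - 9*-11)=147, (9*12 - -30*-2)=48, (-30*-11 - -24*12)=618; twice the area = |813| = 813; area = 813/2; boundary points = 3 + 1 + 1 = 5; strictly interior points = area - boundary/2 + 1 = 405; answer 405
Stage 3: A2 = 405; r = 3; total draws C(9,6) = 84; complement C(7,6) = 7; favorable 84 - 7 = 77; P = 11/12; answer 11/12

11/12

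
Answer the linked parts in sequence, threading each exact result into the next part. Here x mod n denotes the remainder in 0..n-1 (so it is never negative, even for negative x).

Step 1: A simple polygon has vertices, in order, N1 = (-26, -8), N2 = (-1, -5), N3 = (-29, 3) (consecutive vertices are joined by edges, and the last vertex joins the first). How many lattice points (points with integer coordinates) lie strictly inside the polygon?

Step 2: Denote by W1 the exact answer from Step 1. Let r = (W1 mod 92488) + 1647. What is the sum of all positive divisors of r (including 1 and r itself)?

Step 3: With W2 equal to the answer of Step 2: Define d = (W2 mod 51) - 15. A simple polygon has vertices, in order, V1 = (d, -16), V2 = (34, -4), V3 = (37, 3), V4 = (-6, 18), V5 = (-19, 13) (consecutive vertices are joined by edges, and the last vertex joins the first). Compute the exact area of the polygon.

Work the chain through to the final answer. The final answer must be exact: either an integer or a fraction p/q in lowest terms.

1125

Step 1: cross terms: (-26*-5 - -1*-8)=122, (-1*3 - -29*-5)=-148, (-29*-8 - -26*3)=310; twice the area = |284| = 284; area = 142; boundary points = 1 + 4 + 1 = 6; strictly interior points = area - boundary/2 + 1 = 140; answer 140
Step 2: W1 = 140; r = 1787; 1787 is prime, so its only divisors are 1 and 1787; sigma = 1 + 1787 = 1788; answer 1788
Step 3: W2 = 1788; d = -12; cross terms: (-12*-4 - 34*-16)=592, (34*3 - 37*-4)=250, (37*18 - -6*3)=684, (-6*13 - -19*18)=264, (-19*-16 - -12*13)=460; twice the area = |2250| = 2250; area = 1125; answer 1125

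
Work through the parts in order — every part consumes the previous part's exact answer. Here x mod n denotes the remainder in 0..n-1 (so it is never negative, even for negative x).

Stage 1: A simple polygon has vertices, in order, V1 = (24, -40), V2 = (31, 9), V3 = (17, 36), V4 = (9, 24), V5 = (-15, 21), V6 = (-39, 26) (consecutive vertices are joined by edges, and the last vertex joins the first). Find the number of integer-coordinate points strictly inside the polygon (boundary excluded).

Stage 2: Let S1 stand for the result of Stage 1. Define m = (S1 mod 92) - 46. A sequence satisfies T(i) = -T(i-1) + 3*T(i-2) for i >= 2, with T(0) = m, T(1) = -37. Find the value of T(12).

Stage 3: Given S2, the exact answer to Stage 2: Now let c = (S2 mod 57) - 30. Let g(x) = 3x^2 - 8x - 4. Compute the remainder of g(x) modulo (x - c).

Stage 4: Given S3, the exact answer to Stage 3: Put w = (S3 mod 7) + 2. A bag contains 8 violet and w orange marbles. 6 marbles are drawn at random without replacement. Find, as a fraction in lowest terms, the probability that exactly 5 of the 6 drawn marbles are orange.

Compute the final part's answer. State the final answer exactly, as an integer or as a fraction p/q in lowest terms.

24/715

Stage 1: cross terms: (24*9 - 31*-40)=1456, (31*36 - 17*9)=963, (17*24 - 9*36)=84, (9*21 - -15*24)=549, (-15*26 - -39*21)=429, (-39*-40 - 24*26)=936; twice the area = |4417| = 4417; area = 4417/2; boundary points = 7 + 1 + 4 + 3 + 1 + 3 = 19; strictly interior points = area - boundary/2 + 1 = 2200; answer 2200
Stage 2: S1 = 2200; m = 38; T(2) = -1*(-37) + 3*(38) = 151; iterating: T(2)=151, T(3)=-262, T(4)=715, T(5)=-1501, T(6)=3646, T(7)=-8149, T(8)=19087, T(9)=-43534, T(10)=100795, T(11)=-231397, T(12)=533782; answer 533782
Stage 3: S2 = 533782; c = 4; remainder = value at the root: 3*(4)^2 - 8*(4)^1 - 4 = (48) + (-32) + (-4) = 12; answer 12
Stage 4: S3 = 12; w = 7; total draws C(15,6) = 5005; favorable C(7,5)*C(8,1) = 168; P = 24/715; answer 24/715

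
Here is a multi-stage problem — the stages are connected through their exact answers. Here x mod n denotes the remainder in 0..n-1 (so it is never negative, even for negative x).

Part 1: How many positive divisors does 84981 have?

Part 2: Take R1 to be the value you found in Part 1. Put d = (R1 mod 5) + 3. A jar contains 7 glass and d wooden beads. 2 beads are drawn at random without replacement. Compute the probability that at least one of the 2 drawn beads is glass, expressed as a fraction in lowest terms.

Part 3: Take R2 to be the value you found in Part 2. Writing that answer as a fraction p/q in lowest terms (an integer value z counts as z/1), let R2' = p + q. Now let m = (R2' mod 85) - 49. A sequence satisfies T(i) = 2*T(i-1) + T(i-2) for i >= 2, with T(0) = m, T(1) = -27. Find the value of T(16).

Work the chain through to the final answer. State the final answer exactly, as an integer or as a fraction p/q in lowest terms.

Part 1: 84981 = 3 * 13 * 2179; number of divisors = (1+1) * (1+1) * (1+1) = 8; answer 8
Part 2: R1 = 8; d = 6; total draws C(13,2) = 78; complement C(6,2) = 15; favorable 78 - 15 = 63; P = 21/26; answer 21/26
Part 3: R2 = 21/26; threaded value p + q = 47; m = -2; T(2) = 2*(-27) + 1*(-2) = -56; iterating: T(2)=-56, T(3)=-139, T(4)=-334, T(5)=-807, T(6)=-1948, T(7)=-4703, T(8)=-11354, T(9)=-27411, T(10)=-66176, T(11)=-159763, T(12)=-385702, T(13)=-931167, T(14)=-2248036, T(15)=-5427239, T(16)=-13102514; answer -13102514

-13102514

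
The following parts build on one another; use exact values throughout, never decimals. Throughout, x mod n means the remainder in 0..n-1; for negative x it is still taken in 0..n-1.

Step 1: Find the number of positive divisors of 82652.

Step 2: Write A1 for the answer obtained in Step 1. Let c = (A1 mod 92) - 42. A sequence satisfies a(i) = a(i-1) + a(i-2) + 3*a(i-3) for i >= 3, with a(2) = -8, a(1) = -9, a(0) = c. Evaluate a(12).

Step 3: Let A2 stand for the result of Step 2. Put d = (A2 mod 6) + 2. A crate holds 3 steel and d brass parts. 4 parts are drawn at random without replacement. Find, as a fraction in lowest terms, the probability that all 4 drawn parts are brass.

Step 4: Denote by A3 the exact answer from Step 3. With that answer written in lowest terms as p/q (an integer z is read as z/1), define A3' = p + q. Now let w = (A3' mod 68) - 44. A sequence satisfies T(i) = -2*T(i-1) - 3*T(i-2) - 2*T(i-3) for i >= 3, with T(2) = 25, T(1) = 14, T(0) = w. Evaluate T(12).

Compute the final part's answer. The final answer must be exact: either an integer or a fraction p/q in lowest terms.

Step 1: 82652 = 2^2 * 20663; number of divisors = (2+1) * (1+1) = 6; answer 6
Step 2: A1 = 6; c = -36; a(3) = 1*(-8) + 1*(-9) + 3*(-36) = -125; iterating: a(3)=-125, a(4)=-160, a(5)=-309, a(6)=-844, a(7)=-1633, a(8)=-3404, a(9)=-7569, a(10)=-15872, a(11)=-33653, a(12)=-72232; answer -72232
Step 3: A2 = -72232; d = 4; total draws C(7,4) = 35; favorable C(4,4) = 1; P = 1/35; answer 1/35
Step 4: A3 = 1/35; threaded value p + q = 36; w = -8; T(3) = -2*(25) - 3*(14) - 2*(-8) = -76; iterating: T(3)=-76, T(4)=49, T(5)=80, T(6)=-155, T(7)=-28, T(8)=361, T(9)=-328, T(10)=-371, T(11)=1004, T(12)=-239; answer -239

-239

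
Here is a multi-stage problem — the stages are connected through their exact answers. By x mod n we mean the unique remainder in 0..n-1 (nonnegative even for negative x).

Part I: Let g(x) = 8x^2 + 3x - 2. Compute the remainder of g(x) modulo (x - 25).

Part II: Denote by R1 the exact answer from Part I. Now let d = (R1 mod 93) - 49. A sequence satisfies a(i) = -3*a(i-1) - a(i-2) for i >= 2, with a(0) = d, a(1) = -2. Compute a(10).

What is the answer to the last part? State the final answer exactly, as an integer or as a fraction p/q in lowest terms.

8362

Part I: remainder = value at the root: 8*(25)^2 + 3*(25)^1 - 2 = (5000) + (75) + (-2) = 5073; answer 5073
Part II: R1 = 5073; d = 2; a(2) = -3*(-2) - 1*(2) = 4; iterating: a(2)=4, a(3)=-10, a(4)=26, a(5)=-68, a(6)=178, a(7)=-466, a(8)=1220, a(9)=-3194, a(10)=8362; answer 8362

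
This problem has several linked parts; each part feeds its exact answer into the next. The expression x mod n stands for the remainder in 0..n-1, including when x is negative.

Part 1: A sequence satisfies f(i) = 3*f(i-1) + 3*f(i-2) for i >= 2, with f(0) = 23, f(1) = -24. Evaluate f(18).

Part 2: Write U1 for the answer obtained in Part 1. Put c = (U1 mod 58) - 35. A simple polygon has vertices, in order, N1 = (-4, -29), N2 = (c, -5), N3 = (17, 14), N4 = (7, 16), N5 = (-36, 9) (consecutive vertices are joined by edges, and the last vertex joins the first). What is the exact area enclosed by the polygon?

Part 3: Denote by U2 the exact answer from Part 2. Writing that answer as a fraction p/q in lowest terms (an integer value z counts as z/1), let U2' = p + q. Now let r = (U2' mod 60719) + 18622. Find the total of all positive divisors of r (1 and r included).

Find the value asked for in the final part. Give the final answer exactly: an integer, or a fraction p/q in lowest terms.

Part 1: f(2) = 3*(-24) + 3*(23) = -3; iterating: f(2)=-3, f(3)=-81, f(4)=-252, f(5)=-999, f(6)=-3753, f(7)=-14256, f(8)=-54027, f(9)=-204849, f(10)=-776628, f(11)=-2944431, f(12)=-11163177, f(13)=-42322824, f(14)=-160458003, f(15)=-608342481, f(16)=-2306401452, f(17)=-8744231799, f(18)=-33151899753; answer -33151899753
Part 2: U1 = -33151899753; c = -6; cross terms: (-4*-5 - -6*-29)=-154, (-6*14 - 17*-5)=1, (17*16 - 7*14)=174, (7*9 - -36*16)=639, (-36*-29 - -4*9)=1080; twice the area = |1740| = 1740; area = 870; answer 870
Part 3: U2 = 870; threaded value p + q = 871; r = 19493; 19493 = 101 * 193; sigma = (1 + 101) * (1 + 193) = 102 * 194 = 19788; answer 19788

19788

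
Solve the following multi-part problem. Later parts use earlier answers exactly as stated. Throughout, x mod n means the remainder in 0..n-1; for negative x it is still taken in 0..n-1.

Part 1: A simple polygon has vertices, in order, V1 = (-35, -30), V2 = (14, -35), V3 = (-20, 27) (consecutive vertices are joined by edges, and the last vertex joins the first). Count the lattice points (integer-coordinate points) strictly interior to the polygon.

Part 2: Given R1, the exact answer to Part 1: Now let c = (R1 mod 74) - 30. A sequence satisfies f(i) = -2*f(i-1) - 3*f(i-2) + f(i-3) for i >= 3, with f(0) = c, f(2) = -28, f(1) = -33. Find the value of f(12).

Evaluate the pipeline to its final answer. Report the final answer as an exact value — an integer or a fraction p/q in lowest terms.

10177

Part 1: cross terms: (-35*-35 - 14*-30)=1645, (14*27 - -20*-35)=-322, (-20*-30 - -35*27)=1545; twice the area = |2868| = 2868; area = 1434; boundary points = 1 + 2 + 3 = 6; strictly interior points = area - boundary/2 + 1 = 1432; answer 1432
Part 2: R1 = 1432; c = -4; f(3) = -2*(-28) - 3*(-33) + 1*(-4) = 151; iterating: f(3)=151, f(4)=-251, f(5)=21, f(6)=862, f(7)=-2038, f(8)=1511, f(9)=3954, f(10)=-14479, f(11)=18607, f(12)=10177; answer 10177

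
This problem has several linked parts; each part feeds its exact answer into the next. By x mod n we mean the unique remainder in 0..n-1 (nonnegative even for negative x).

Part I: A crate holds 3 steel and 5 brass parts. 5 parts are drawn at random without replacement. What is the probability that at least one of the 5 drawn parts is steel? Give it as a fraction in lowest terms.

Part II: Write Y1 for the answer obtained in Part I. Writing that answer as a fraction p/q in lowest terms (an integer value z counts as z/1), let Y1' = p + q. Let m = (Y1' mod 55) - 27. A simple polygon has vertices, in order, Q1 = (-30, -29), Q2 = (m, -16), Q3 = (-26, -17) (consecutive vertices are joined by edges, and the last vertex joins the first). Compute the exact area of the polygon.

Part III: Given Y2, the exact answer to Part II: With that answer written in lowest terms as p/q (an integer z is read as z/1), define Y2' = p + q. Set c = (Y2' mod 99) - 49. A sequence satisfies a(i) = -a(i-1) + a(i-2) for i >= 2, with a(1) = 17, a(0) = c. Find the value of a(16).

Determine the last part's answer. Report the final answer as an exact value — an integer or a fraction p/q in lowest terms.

-44839

Part I: total draws C(8,5) = 56; complement C(5,5) = 1; favorable 56 - 1 = 55; P = 55/56; answer 55/56
Part II: Y1 = 55/56; threaded value p + q = 111; m = -26; cross terms: (-30*-16 - -26*-29)=-274, (-26*-17 - -26*-16)=26, (-26*-29 - -30*-17)=244; twice the area = |-4| = 4; area = 2; answer 2
Part III: Y2 = 2; threaded value p + q = 3; c = -46; a(2) = -1*(17) + 1*(-46) = -63; iterating: a(2)=-63, a(3)=80, a(4)=-143, a(5)=223, a(6)=-366, a(7)=589, a(8)=-955, a(9)=1544, a(10)=-2499, a(11)=4043, a(12)=-6542, a(13)=10585, a(14)=-17127, a(15)=27712, a(16)=-44839; answer -44839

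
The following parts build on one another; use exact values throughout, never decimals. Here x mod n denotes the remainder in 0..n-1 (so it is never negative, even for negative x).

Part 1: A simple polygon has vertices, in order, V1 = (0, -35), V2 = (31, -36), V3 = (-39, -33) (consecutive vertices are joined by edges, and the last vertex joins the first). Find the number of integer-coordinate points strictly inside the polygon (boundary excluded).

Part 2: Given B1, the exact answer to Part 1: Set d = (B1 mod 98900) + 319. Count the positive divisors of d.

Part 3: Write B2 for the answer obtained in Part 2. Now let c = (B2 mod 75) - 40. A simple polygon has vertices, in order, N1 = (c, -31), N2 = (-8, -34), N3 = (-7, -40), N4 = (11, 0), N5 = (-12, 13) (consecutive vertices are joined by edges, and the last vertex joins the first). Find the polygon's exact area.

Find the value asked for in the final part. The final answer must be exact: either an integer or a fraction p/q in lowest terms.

1917/2

Part 1: cross terms: (0*-36 - 31*-35)=1085, (31*-33 - -39*-36)=-2427, (-39*-35 - 0*-33)=1365; twice the area = |23| = 23; area = 23/2; boundary points = 1 + 1 + 1 = 3; strictly interior points = area - boundary/2 + 1 = 11; answer 11
Part 2: B1 = 11; d = 330; 330 = 2 * 3 * 5 * 11; number of divisors = (1+1) * (1+1) * (1+1) * (1+1) = 16; answer 16
Part 3: B2 = 16; c = -24; cross terms: (-24*-34 - -8*-31)=568, (-8*-40 - -7*-34)=82, (-7*0 - 11*-40)=440, (11*13 - -12*0)=143, (-12*-31 - -24*13)=684; twice the area = |1917| = 1917; area = 1917/2; answer 1917/2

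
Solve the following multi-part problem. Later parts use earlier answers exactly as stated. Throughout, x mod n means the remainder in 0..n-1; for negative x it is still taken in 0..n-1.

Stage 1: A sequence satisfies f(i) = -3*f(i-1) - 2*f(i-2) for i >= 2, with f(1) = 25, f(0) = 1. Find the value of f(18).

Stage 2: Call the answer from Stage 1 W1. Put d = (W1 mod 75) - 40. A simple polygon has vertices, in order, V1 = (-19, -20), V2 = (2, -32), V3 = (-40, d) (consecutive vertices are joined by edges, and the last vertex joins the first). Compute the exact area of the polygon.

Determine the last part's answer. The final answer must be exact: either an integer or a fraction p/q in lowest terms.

273

Stage 1: f(2) = -3*(25) - 2*(1) = -77; iterating: f(2)=-77, f(3)=181, f(4)=-389, f(5)=805, f(6)=-1637, f(7)=3301, f(8)=-6629, f(9)=13285, f(10)=-26597, f(11)=53221, f(12)=-106469, f(13)=212965, f(14)=-425957, f(15)=851941, f(16)=-1703909, f(17)=3407845, f(18)=-6815717; answer -6815717
Stage 2: W1 = -6815717; d = 18; cross terms: (-19*-32 - 2*-20)=648, (2*18 - -40*-32)=-1244, (-40*-20 - -19*18)=1142; twice the area = |546| = 546; area = 273; answer 273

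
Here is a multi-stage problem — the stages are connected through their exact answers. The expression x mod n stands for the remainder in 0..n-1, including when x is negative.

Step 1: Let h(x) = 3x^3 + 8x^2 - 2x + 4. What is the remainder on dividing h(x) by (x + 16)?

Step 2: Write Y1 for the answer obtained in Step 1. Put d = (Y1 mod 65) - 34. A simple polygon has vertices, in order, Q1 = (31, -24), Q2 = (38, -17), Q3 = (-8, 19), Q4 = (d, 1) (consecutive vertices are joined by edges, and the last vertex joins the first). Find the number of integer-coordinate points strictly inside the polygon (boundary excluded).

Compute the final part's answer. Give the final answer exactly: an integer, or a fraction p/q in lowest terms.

Step 1: remainder = value at the root: 3*(-16)^3 + 8*(-16)^2 - 2*(-16)^1 + 4 = (-12288) + (2048) + (32) + (4) = -10204; answer -10204
Step 2: Y1 = -10204; d = -33; cross terms: (31*-17 - 38*-24)=385, (38*19 - -8*-17)=586, (-8*1 - -33*19)=619, (-33*-24 - 31*1)=761; twice the area = |2351| = 2351; area = 2351/2; boundary points = 7 + 2 + 1 + 1 = 11; strictly interior points = area - boundary/2 + 1 = 1171; answer 1171

1171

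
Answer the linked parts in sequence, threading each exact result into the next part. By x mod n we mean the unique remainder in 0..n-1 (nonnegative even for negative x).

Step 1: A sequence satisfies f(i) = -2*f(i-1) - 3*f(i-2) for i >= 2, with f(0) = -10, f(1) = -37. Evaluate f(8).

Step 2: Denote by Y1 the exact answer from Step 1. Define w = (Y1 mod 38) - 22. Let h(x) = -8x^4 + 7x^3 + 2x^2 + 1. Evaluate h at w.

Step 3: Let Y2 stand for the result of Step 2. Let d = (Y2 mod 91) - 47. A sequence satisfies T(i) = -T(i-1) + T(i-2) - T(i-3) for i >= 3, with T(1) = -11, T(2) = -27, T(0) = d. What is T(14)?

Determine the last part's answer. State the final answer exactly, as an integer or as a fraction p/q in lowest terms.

-7399

Step 1: f(2) = -2*(-37) - 3*(-10) = 104; iterating: f(2)=104, f(3)=-97, f(4)=-118, f(5)=527, f(6)=-700, f(7)=-181, f(8)=2462; answer 2462
Step 2: Y1 = 2462; w = 8; -8*(8)^4 + 7*(8)^3 + 2*(8)^2 + 1 = (-32768) + (3584) + (128) + (1) = -29055; answer -29055
Step 3: Y2 = -29055; d = 18; T(3) = -1*(-27) + 1*(-11) - 1*(18) = -2; iterating: T(3)=-2, T(4)=-14, T(5)=39, T(6)=-51, T(7)=104, T(8)=-194, T(9)=349, T(10)=-647, T(11)=1190, T(12)=-2186, T(13)=4023, T(14)=-7399; answer -7399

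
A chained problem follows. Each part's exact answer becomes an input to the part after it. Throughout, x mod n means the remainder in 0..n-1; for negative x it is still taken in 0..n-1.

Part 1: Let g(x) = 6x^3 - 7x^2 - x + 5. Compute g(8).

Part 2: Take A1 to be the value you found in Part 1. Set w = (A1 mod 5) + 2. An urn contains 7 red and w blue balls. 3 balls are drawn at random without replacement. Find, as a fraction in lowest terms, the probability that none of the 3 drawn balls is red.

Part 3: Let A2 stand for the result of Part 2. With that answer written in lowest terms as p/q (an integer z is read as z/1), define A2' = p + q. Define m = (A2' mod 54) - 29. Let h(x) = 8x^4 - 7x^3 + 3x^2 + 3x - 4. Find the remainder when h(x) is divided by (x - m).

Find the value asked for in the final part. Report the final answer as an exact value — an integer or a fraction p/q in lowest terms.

553676

Part 1: 6*(8)^3 - 7*(8)^2 - 1*(8)^1 + 5 = (3072) + (-448) + (-8) + (5) = 2621; answer 2621
Part 2: A1 = 2621; w = 3; total draws C(10,3) = 120; favorable C(3,3) = 1; P = 1/120; answer 1/120
Part 3: A2 = 1/120; threaded value p + q = 121; m = -16; remainder = value at the root: 8*(-16)^4 - 7*(-16)^3 + 3*(-16)^2 + 3*(-16)^1 - 4 = (524288) + (28672) + (768) + (-48) + (-4) = 553676; answer 553676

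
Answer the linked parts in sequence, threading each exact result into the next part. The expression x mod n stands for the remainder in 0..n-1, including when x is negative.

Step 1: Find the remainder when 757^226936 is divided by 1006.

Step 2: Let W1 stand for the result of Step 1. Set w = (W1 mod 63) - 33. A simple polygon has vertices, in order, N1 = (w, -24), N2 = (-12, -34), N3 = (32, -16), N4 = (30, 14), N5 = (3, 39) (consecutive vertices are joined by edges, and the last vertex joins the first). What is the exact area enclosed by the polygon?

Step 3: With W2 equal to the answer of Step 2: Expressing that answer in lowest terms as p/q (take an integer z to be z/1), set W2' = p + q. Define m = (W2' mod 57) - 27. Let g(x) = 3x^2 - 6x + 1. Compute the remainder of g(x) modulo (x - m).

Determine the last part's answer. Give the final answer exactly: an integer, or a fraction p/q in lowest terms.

Step 1: squarings mod 1006: 757^1=757, 757^2=635, 757^4=825, 757^8=569, 757^16=835, 757^32=67, 757^64=465, 757^128=941, 757^256=201, 757^512=161, 757^1024=771, 757^2048=901, 757^4096=965, 757^8192=675, 757^16384=913, 757^32768=601, 757^65536=47, 757^131072=197; 757^226936 = 757^8 * 757^16 * 757^32 * 757^64 * 757^512 * 757^1024 * 757^4096 * 757^8192 * 757^16384 * 757^65536 * 757^131072 = 67 (mod 1006); answer 67
Step 2: W1 = 67; w = -29; cross terms: (-29*-34 - -12*-24)=698, (-12*-16 - 32*-34)=1280, (32*14 - 30*-16)=928, (30*39 - 3*14)=1128, (3*-24 - -29*39)=1059; twice the area = |5093| = 5093; area = 5093/2; answer 5093/2
Step 3: W2 = 5093/2; threaded value p + q = 5095; m = -5; remainder = value at the root: 3*(-5)^2 - 6*(-5)^1 + 1 = (75) + (30) + (1) = 106; answer 106

106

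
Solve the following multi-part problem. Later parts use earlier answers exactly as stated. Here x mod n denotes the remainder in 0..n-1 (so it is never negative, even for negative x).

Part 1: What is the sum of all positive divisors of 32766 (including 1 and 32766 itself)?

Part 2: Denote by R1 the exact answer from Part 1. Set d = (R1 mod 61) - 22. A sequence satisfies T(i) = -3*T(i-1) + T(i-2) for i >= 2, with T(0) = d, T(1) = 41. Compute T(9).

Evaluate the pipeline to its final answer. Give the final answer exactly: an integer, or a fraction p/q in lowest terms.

394325

Part 1: 32766 = 2 * 3 * 43 * 127; sigma = (1 + 2) * (1 + 3) * (1 + 43) * (1 + 127) = 3 * 4 * 44 * 128 = 67584; answer 67584
Part 2: R1 = 67584; d = 35; T(2) = -3*(41) + 1*(35) = -88; iterating: T(2)=-88, T(3)=305, T(4)=-1003, T(5)=3314, T(6)=-10945, T(7)=36149, T(8)=-119392, T(9)=394325; answer 394325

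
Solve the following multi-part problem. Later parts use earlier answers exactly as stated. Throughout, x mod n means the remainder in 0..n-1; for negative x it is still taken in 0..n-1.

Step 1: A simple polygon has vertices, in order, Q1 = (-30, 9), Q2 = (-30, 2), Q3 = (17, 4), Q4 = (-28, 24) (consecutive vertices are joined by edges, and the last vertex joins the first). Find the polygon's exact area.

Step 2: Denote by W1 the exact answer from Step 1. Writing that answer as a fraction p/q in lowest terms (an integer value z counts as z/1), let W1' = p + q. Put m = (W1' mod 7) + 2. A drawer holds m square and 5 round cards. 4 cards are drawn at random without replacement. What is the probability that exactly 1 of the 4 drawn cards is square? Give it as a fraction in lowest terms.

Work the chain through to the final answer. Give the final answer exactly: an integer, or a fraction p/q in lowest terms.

14/99

Step 1: cross terms: (-30*2 - -30*9)=210, (-30*4 - 17*2)=-154, (17*24 - -28*4)=520, (-28*9 - -30*24)=468; twice the area = |1044| = 1044; area = 522; answer 522
Step 2: W1 = 522; threaded value p + q = 523; m = 7; total draws C(12,4) = 495; favorable C(7,1)*C(5,3) = 70; P = 14/99; answer 14/99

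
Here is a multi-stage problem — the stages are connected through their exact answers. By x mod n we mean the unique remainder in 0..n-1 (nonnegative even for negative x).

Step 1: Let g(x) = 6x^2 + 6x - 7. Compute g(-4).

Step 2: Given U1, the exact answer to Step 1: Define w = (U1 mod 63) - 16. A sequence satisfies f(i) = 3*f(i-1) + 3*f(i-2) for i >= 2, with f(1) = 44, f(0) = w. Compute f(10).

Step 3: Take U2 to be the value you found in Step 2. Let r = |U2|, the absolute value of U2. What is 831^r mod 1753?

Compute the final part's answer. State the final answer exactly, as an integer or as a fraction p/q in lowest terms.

1006

Step 1: 6*(-4)^2 + 6*(-4)^1 - 7 = (96) + (-24) + (-7) = 65; answer 65
Step 2: U1 = 65; w = -14; f(2) = 3*(44) + 3*(-14) = 90; iterating: f(2)=90, f(3)=402, f(4)=1476, f(5)=5634, f(6)=21330, f(7)=80892, f(8)=306666, f(9)=1162674, f(10)=4408020; answer 4408020
Step 3: U2 = 4408020; r = 4408020; squarings mod 1753: 831^1=831, 831^2=1632, 831^4=617, 831^8=288, 831^16=553, 831^32=787, 831^64=560, 831^128=1566, 831^256=1662, 831^512=1269, 831^1024=1107, 831^2048=102, 831^4096=1639, 831^8192=725, 831^16384=1478, 831^32768=246, 831^65536=914, 831^131072=968, 831^262144=922, 831^524288=1632, 831^1048576=617, 831^2097152=288, 831^4194304=553; 831^4408020 = 831^4 * 831^16 * 831^64 * 831^128 * 831^512 * 831^16384 * 831^65536 * 831^131072 * 831^4194304 = 1006 (mod 1753); answer 1006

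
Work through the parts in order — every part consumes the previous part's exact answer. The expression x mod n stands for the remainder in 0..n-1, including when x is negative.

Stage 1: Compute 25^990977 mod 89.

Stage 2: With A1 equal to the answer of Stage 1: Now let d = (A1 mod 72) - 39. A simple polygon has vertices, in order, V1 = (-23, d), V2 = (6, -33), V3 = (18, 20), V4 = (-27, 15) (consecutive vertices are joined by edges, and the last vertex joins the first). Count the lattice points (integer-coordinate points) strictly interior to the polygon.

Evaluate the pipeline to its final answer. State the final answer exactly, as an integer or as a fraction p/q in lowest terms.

Stage 1: squarings mod 89: 25^1=25, 25^2=2, 25^4=4, 25^8=16, 25^16=78, 25^32=32, 25^64=45, 25^128=67, 25^256=39, 25^512=8, 25^1024=64, 25^2048=2, 25^4096=4, 25^8192=16, 25^16384=78, 25^32768=32, 25^65536=45, 25^131072=67, 25^262144=39, 25^524288=8; 25^990977 = 25^1 * 25^256 * 25^512 * 25^1024 * 25^2048 * 25^4096 * 25^65536 * 25^131072 * 25^262144 * 25^524288 = 44 (mod 89); answer 44
Stage 2: A1 = 44; d = 5; cross terms: (-23*-33 - 6*5)=729, (6*20 - 18*-33)=714, (18*15 - -27*20)=810, (-27*5 - -23*15)=210; twice the area = |2463| = 2463; area = 2463/2; boundary points = 1 + 1 + 5 + 2 = 9; strictly interior points = area - boundary/2 + 1 = 1228; answer 1228

1228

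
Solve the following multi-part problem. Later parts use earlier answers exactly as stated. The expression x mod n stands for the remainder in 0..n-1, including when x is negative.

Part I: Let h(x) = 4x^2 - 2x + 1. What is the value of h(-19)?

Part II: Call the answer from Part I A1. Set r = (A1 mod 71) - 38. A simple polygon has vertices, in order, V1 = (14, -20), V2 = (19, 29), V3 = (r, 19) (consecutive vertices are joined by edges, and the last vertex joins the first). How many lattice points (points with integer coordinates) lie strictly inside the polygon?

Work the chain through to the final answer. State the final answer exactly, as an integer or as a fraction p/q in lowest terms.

171

Part I: 4*(-19)^2 - 2*(-19)^1 + 1 = (1444) + (38) + (1) = 1483; answer 1483
Part II: A1 = 1483; r = 25; cross terms: (14*29 - 19*-20)=786, (19*19 - 25*29)=-364, (25*-20 - 14*19)=-766; twice the area = |-344| = 344; area = 172; boundary points = 1 + 2 + 1 = 4; strictly interior points = area - boundary/2 + 1 = 171; answer 171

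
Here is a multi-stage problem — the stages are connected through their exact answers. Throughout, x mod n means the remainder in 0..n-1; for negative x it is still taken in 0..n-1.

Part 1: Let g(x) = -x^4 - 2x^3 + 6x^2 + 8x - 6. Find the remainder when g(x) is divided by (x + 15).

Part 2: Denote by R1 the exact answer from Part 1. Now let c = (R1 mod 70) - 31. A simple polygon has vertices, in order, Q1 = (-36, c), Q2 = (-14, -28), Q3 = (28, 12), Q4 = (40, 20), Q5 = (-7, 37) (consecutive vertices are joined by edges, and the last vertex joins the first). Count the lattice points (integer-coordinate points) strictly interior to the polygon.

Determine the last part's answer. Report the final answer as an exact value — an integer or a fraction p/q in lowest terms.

Part 1: remainder = value at the root: -1*(-15)^4 - 2*(-15)^3 + 6*(-15)^2 + 8*(-15)^1 - 6 = (-50625) + (6750) + (1350) + (-120) + (-6) = -42651; answer -42651
Part 2: R1 = -42651; c = 18; cross terms: (-36*-28 - -14*18)=1260, (-14*12 - 28*-28)=616, (28*20 - 40*12)=80, (40*37 - -7*20)=1620, (-7*18 - -36*37)=1206; twice the area = |4782| = 4782; area = 2391; boundary points = 2 + 2 + 4 + 1 + 1 = 10; strictly interior points = area - boundary/2 + 1 = 2387; answer 2387

2387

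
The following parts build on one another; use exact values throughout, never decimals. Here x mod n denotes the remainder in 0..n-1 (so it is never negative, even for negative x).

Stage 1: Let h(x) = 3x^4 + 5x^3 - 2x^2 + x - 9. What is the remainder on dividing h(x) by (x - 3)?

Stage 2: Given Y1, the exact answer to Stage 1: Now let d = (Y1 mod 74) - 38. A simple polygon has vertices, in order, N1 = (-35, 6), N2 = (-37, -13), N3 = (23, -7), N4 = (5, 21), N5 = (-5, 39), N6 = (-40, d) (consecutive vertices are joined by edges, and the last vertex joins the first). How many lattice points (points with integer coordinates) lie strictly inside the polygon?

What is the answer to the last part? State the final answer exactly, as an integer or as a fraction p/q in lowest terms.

1981

Stage 1: remainder = value at the root: 3*(3)^4 + 5*(3)^3 - 2*(3)^2 + 1*(3)^1 - 9 = (243) + (135) + (-18) + (3) + (-9) = 354; answer 354
Stage 2: Y1 = 354; d = 20; cross terms: (-35*-13 - -37*6)=677, (-37*-7 - 23*-13)=558, (23*21 - 5*-7)=518, (5*39 - -5*21)=300, (-5*20 - -40*39)=1460, (-40*6 - -35*20)=460; twice the area = |3973| = 3973; area = 3973/2; boundary points = 1 + 6 + 2 + 2 + 1 + 1 = 13; strictly interior points = area - boundary/2 + 1 = 1981; answer 1981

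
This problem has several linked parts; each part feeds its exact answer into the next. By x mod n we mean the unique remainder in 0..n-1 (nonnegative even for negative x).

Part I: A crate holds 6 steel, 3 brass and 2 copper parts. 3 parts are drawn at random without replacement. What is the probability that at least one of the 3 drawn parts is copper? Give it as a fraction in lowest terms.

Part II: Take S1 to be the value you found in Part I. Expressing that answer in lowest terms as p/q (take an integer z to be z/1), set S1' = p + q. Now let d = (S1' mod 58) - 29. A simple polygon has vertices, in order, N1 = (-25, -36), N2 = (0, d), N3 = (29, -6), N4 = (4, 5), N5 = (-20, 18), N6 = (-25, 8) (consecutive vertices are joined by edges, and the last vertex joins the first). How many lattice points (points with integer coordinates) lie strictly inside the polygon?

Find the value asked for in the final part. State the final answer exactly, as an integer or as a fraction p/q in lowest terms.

Part I: total draws C(11,3) = 165; complement C(9,3) = 84; favorable 165 - 84 = 81; P = 27/55; answer 27/55
Part II: S1 = 27/55; threaded value p + q = 82; d = -5; cross terms: (-25*-5 - 0*-36)=125, (0*-6 - 29*-5)=145, (29*5 - 4*-6)=169, (4*18 - -20*5)=172, (-20*8 - -25*18)=290, (-25*-36 - -25*8)=1100; twice the area = |2001| = 2001; area = 2001/2; boundary points = 1 + 1 + 1 + 1 + 5 + 44 = 53; strictly interior points = area - boundary/2 + 1 = 975; answer 975

975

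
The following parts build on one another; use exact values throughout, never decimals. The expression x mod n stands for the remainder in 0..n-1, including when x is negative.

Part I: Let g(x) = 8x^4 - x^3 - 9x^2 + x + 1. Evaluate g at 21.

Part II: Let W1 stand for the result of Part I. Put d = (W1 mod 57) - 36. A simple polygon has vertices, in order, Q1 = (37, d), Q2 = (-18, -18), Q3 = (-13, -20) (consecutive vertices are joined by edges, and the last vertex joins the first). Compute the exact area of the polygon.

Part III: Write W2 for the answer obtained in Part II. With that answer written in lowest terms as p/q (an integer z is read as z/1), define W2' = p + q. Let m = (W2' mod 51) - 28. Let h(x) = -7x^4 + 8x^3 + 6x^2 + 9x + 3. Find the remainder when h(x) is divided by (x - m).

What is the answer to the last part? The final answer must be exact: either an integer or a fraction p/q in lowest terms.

Part I: 8*(21)^4 - 1*(21)^3 - 9*(21)^2 + 1*(21)^1 + 1 = (1555848) + (-9261) + (-3969) + (21) + (1) = 1542640; answer 1542640
Part II: W1 = 1542640; d = 13; cross terms: (37*-18 - -18*13)=-432, (-18*-20 - -13*-18)=126, (-13*13 - 37*-20)=571; twice the area = |265| = 265; area = 265/2; answer 265/2
Part III: W2 = 265/2; threaded value p + q = 267; m = -16; remainder = value at the root: -7*(-16)^4 + 8*(-16)^3 + 6*(-16)^2 + 9*(-16)^1 + 3 = (-458752) + (-32768) + (1536) + (-144) + (3) = -490125; answer -490125

-490125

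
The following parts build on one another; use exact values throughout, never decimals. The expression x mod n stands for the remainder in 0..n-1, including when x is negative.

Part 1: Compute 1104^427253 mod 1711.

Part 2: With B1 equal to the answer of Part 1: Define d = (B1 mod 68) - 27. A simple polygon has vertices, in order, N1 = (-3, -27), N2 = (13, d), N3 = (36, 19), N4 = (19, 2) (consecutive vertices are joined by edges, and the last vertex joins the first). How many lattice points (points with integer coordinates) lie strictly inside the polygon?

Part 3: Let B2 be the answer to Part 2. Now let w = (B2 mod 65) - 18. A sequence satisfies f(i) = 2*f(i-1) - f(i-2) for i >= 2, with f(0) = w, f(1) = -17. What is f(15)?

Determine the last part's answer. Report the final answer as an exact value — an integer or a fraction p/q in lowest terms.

-353

Part 1: squarings mod 1711: 1104^1=1104, 1104^2=584, 1104^4=567, 1104^8=1532, 1104^16=1243, 1104^32=16, 1104^64=256, 1104^128=518, 1104^256=1408, 1104^512=1126, 1104^1024=25, 1104^2048=625, 1104^4096=517, 1104^8192=373, 1104^16384=538, 1104^32768=285, 1104^65536=808, 1104^131072=973, 1104^262144=546; 1104^427253 = 1104^1 * 1104^4 * 1104^16 * 1104^32 * 1104^64 * 1104^128 * 1104^1024 * 1104^32768 * 1104^131072 * 1104^262144 = 785 (mod 1711); answer 785
Part 2: B1 = 785; d = 10; cross terms: (-3*10 - 13*-27)=321, (13*19 - 36*10)=-113, (36*2 - 19*19)=-289, (19*-27 - -3*2)=-507; twice the area = |-588| = 588; area = 294; boundary points = 1 + 1 + 17 + 1 = 20; strictly interior points = area - boundary/2 + 1 = 285; answer 285
Part 3: B2 = 285; w = 7; f(2) = 2*(-17) - 1*(7) = -41; iterating: f(2)=-41, f(3)=-65, f(4)=-89, f(5)=-113, f(6)=-137, f(7)=-161, f(8)=-185, f(9)=-209, f(10)=-233, f(11)=-257, f(12)=-281, f(13)=-305, f(14)=-329, f(15)=-353; answer -353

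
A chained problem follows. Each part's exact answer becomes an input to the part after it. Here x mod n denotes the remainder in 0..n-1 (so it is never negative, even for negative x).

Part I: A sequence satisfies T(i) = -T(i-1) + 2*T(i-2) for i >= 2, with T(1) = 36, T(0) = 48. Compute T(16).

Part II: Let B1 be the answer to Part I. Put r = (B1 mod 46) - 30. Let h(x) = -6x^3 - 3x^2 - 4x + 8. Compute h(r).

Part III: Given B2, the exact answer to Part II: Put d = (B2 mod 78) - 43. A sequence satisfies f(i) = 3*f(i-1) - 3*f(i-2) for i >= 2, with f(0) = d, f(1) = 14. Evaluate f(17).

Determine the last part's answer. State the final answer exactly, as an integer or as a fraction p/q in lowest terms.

387099

Part I: T(2) = -1*(36) + 2*(48) = 60; iterating: T(2)=60, T(3)=12, T(4)=108, T(5)=-84, T(6)=300, T(7)=-468, T(8)=1068, T(9)=-2004, T(10)=4140, T(11)=-8148, T(12)=16428, T(13)=-32724, T(14)=65580, T(15)=-131028, T(16)=262188; answer 262188
Part II: B1 = 262188; r = 4; -6*(4)^3 - 3*(4)^2 - 4*(4)^1 + 8 = (-384) + (-48) + (-16) + (8) = -440; answer -440
Part III: B2 = -440; d = -15; f(2) = 3*(14) - 3*(-15) = 87; iterating: f(2)=87, f(3)=219, f(4)=396, f(5)=531, f(6)=405, f(7)=-378, f(8)=-2349, f(9)=-5913, f(10)=-10692, f(11)=-14337, f(12)=-10935, f(13)=10206, f(14)=63423, f(15)=159651, f(16)=288684, f(17)=387099; answer 387099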